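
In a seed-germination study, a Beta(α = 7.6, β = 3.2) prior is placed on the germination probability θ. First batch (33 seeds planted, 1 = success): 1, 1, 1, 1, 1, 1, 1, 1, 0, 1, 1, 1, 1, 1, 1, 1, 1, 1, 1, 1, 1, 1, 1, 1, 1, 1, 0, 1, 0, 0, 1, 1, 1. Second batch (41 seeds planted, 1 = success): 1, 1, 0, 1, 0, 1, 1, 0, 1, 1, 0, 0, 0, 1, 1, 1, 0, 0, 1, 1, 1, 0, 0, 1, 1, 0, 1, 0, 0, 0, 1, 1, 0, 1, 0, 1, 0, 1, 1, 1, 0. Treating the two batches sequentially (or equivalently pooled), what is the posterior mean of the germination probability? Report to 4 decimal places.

0.7028

The Beta prior is conjugate to a Binomial/Bernoulli likelihood; the update adds successes to α and failures to β.
After batch 1: Beta(7.6+29, 3.2+4) = Beta(36.6, 7.2).
After batch 2: Beta(36.6+23, 7.2+18) = Beta(59.6, 25.2).
Posterior mean = α/(α+β) = 59.6/84.8 = 0.7028.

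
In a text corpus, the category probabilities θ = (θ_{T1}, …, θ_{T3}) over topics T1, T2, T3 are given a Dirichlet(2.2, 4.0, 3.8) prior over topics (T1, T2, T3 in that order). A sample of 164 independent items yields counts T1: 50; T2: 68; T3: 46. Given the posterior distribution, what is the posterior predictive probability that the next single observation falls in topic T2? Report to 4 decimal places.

0.4138

The Dirichlet prior is conjugate to the Multinomial likelihood: each posterior αⱼ = prior αⱼ + observed count nⱼ.
Posterior concentration: (52.2, 72.0, 49.8), total = 174.0.
P(next = T2 | data) = α_{T2}/Σα = 0.4138.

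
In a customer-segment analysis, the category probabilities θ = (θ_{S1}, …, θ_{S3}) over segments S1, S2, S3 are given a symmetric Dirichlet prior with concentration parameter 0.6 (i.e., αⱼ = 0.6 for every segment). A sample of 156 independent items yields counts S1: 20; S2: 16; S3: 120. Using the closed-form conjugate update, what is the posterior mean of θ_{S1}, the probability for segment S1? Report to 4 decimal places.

The Dirichlet prior is conjugate to the Multinomial likelihood: each posterior αⱼ = prior αⱼ + observed count nⱼ.
Posterior concentration: (20.6, 16.6, 120.6), total = 157.8.
E[θ_{S1}|data] = α_{S1}/Σα = 20.6/157.8 = 0.1305.

0.1305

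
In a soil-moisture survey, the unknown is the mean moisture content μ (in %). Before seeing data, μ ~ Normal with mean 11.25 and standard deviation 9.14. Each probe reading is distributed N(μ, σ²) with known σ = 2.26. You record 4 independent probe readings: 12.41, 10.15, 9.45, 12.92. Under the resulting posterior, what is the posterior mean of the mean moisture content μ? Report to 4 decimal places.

For Normal data with known variance σ², a Normal(μ₀, σ₀²) prior on μ is conjugate. Posterior precision = 1/σ₀² + n/σ²; posterior mean is the precision-weighted average of μ₀ and x̄.
Σxᵢ = 12.41 + 10.15 + 9.45 + 12.92 = 44.93, so n·x̄ = 44.93.
σ₀² = 9.14² = 83.5396, σ² = 2.26² = 5.1076; σ² + n·σ₀² = 5.1076 + 4·83.5396 = 339.266.
Posterior mean = (μ₀/σ₀² + n·x̄/σ²)/(1/σ₀² + n/σ²) = (σ²·μ₀ + σ₀²·n·x̄)/(σ² + n·σ₀²) = (5.1076·11.25 + 83.5396·44.93)/339.266 = 3810.894728/339.266 = 11.2328.

11.2328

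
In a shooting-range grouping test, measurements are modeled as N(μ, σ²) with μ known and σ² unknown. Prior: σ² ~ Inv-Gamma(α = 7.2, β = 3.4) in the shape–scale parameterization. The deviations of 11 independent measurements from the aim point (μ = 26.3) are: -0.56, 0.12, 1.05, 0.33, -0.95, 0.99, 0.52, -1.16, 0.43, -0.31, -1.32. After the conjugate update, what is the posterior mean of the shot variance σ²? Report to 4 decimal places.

With known mean μ and an Inverse-Gamma(α, β) prior on σ², the Normal likelihood is conjugate: posterior is Inv-Gamma(α + n/2, β + Σ(xᵢ−μ)²/2).
Σ(xᵢ−μ)² = (-0.56)² + (0.12)² + (1.05)² + (0.33)² + (-0.95)² + (0.99)² + (0.52)² + (-1.16)² + (0.43)² + (-0.31)² + (-1.32)² = 7.0614.
Posterior: Inv-Gamma(7.2 + 11/2, 3.4 + 7.0614/2) = Inv-Gamma(12.70, 6.93070).
E[σ²|data] = β/(α−1) = 6.93070/11.70 = 0.5924.

0.5924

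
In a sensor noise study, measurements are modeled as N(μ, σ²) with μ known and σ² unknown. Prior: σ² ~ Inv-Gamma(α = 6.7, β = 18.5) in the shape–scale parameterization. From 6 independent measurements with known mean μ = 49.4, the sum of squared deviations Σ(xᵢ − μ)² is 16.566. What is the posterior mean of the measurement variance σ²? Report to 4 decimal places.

3.0785

With known mean μ and an Inverse-Gamma(α, β) prior on σ², the Normal likelihood is conjugate: posterior is Inv-Gamma(α + n/2, β + Σ(xᵢ−μ)²/2).
Posterior: Inv-Gamma(6.7 + 6/2, 18.5 + 16.566/2) = Inv-Gamma(9.70, 26.7830).
E[σ²|data] = β/(α−1) = 26.7830/8.70 = 3.0785.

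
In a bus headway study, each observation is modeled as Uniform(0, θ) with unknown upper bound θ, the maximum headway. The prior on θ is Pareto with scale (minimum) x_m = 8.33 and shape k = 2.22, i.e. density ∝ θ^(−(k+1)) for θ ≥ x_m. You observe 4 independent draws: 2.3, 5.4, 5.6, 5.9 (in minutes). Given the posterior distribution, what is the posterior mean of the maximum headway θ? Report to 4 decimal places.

9.9258

A Pareto(scale x_m, shape k) prior on the upper bound θ of Uniform(0, θ) is conjugate: posterior is Pareto(max(x_m, max xᵢ), k + n).
Sample maximum = 5.9; prior scale x_m = 8.33 → posterior scale = max = 8.33.
Posterior shape = 2.22 + 4 = 6.22.
E[θ|data] = k·x_m/(k−1) = 6.22·8.33/5.22 = 9.9258.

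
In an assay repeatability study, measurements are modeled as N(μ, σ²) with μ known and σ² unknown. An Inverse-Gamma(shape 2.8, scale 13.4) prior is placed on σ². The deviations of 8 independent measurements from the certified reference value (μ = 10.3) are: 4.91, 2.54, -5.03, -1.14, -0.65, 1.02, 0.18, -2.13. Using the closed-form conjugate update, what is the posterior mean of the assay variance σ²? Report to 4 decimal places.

With known mean μ and an Inverse-Gamma(α, β) prior on σ², the Normal likelihood is conjugate: posterior is Inv-Gamma(α + n/2, β + Σ(xᵢ−μ)²/2).
Σ(xᵢ−μ)² = (4.91)² + (2.54)² + (-5.03)² + (-1.14)² + (-0.65)² + (1.02)² + (0.18)² + (-2.13)² = 63.1924.
Posterior: Inv-Gamma(2.8 + 8/2, 13.4 + 63.1924/2) = Inv-Gamma(6.80, 44.99620).
E[σ²|data] = β/(α−1) = 44.99620/5.80 = 7.7580.

7.7580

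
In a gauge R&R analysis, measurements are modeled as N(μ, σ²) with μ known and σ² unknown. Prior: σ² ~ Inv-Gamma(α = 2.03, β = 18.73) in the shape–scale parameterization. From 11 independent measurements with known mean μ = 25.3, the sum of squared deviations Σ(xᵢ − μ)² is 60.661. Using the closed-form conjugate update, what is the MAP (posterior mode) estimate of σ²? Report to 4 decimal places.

With known mean μ and an Inverse-Gamma(α, β) prior on σ², the Normal likelihood is conjugate: posterior is Inv-Gamma(α + n/2, β + Σ(xᵢ−μ)²/2).
Posterior: Inv-Gamma(2.03 + 11/2, 18.73 + 60.661/2) = Inv-Gamma(7.53, 49.0605).
Mode = β/(α+1) = 49.0605/8.53 = 5.7515.

5.7515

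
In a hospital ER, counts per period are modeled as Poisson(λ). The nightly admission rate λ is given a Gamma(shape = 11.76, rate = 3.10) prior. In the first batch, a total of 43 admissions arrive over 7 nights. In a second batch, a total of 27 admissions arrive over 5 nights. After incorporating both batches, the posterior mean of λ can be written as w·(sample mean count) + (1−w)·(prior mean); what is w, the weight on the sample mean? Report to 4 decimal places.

With a Gamma(shape α, rate β) prior, the Poisson likelihood is conjugate: the posterior is Gamma(α + ΣXᵢ, β + n).
Total number of nights: n = 7 + 5 = 12.
Posterior mean = (α₀+S)/(β₀+n) = [n/(β₀+n)]·(S/n) + [β₀/(β₀+n)]·(α₀/β₀), so only n and β₀ enter the weight.
Weight on data w = n/(β₀+n) = 12/(3.10+12) = 12/15.10 = 0.7947.

0.7947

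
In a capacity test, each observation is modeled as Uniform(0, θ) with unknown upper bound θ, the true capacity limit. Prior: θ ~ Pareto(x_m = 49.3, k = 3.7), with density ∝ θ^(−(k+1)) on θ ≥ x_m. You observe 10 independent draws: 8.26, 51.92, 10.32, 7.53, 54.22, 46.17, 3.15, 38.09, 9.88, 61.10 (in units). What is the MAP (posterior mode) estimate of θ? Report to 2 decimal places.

61.10

A Pareto(scale x_m, shape k) prior on the upper bound θ of Uniform(0, θ) is conjugate: posterior is Pareto(max(x_m, max xᵢ), k + n).
Sample maximum = 61.10; prior scale x_m = 49.3 → posterior scale = max = 61.10.
Posterior shape = 3.7 + 10 = 13.7.
The Pareto density is decreasing on [x_m, ∞), so the mode is x_m = 61.10.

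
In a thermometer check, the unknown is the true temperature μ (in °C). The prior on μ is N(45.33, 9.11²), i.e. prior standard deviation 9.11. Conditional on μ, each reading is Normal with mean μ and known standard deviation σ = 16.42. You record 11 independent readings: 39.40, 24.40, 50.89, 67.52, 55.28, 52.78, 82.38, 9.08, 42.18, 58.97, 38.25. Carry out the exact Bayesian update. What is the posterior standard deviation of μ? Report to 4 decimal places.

For Normal data with known variance σ², a Normal(μ₀, σ₀²) prior on μ is conjugate. Posterior precision = 1/σ₀² + n/σ²; posterior mean is the precision-weighted average of μ₀ and x̄.
σ₀² = 9.11² = 82.9921, σ² = 16.42² = 269.6164; σ² + n·σ₀² = 269.6164 + 11·82.9921 = 1182.5295.
Posterior precision = 1/σ₀² + n/σ² = 1/82.9921 + 11/269.6164 = (σ² + n·σ₀²)/(σ₀²σ²) = 1182.5295/(82.9921·269.6164); posterior variance σₙ² = σ₀²σ²/(σ² + n·σ₀²) = 82.9921·269.6164/1182.5295 = 18.922176.
Posterior SD = √σₙ² = √(82.9921·269.6164/1182.5295) = 4.3500.

4.3500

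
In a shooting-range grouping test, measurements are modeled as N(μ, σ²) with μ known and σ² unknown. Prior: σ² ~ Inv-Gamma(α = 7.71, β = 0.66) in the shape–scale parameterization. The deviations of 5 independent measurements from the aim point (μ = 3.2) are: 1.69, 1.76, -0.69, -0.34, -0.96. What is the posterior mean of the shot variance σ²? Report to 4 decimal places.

With known mean μ and an Inverse-Gamma(α, β) prior on σ², the Normal likelihood is conjugate: posterior is Inv-Gamma(α + n/2, β + Σ(xᵢ−μ)²/2).
Σ(xᵢ−μ)² = (1.69)² + (1.76)² + (-0.69)² + (-0.34)² + (-0.96)² = 7.4670.
Posterior: Inv-Gamma(7.71 + 5/2, 0.66 + 7.4670/2) = Inv-Gamma(10.21, 4.39350).
E[σ²|data] = β/(α−1) = 4.39350/9.21 = 0.4770.

0.4770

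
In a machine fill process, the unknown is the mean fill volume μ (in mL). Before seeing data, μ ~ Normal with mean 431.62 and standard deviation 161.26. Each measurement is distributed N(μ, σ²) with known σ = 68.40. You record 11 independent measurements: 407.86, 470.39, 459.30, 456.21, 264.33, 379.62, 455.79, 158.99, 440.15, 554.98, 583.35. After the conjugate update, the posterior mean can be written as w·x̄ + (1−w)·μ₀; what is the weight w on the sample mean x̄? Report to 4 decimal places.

0.9839

For Normal data with known variance σ², a Normal(μ₀, σ₀²) prior on μ is conjugate. Posterior precision = 1/σ₀² + n/σ²; posterior mean is the precision-weighted average of μ₀ and x̄.
σ₀² = 161.26² = 26004.7876, σ² = 68.40² = 4678.56. Prior precision 1/σ₀² = 1/26004.7876; data precision n/σ² = 11/4678.56.
w = (n/σ²)/(1/σ₀² + n/σ²) = n·σ₀²/(σ² + n·σ₀²) = 11·26004.7876/(4678.56 + 11·26004.7876) = 286052.6636/290731.2236 = 0.9839.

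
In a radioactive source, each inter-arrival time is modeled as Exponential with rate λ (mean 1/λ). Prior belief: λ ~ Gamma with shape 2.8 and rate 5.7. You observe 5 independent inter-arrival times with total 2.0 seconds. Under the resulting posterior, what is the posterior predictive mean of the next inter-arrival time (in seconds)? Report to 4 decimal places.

1.1324

With a Gamma(shape α, rate β) prior on the exponential rate λ, the posterior after n observations with total T = Σxᵢ is Gamma(α+n, β+T).
Posterior: Gamma(2.8+5, 5.7+2.0) = Gamma(7.8, 7.7).
The predictive distribution for the next observation is Lomax; its mean is β/(α−1) = 7.7/6.8 = 1.1324.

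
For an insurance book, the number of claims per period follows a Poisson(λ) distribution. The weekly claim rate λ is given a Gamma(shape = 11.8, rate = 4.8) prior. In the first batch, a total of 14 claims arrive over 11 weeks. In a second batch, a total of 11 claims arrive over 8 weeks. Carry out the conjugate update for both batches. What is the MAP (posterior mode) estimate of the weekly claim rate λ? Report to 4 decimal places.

1.5042

With a Gamma(shape α, rate β) prior, the Poisson likelihood is conjugate: the posterior is Gamma(α + ΣXᵢ, β + n).
After batch 1: Gamma(α+S, β+n) = Gamma(11.8+14, 4.8+11) = Gamma(25.8, 15.8).
After batch 2: Gamma(α+S, β+n) = Gamma(25.8+11, 15.8+8) = Gamma(36.8, 23.8).
Mode of Gamma(α,β) for α≥1 is (α−1)/β = 35.8/23.8 = 1.5042.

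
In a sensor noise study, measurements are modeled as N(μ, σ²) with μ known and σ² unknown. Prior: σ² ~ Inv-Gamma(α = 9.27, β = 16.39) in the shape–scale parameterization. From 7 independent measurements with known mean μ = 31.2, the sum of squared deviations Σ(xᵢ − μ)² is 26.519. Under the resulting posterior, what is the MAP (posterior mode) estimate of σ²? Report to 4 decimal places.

With known mean μ and an Inverse-Gamma(α, β) prior on σ², the Normal likelihood is conjugate: posterior is Inv-Gamma(α + n/2, β + Σ(xᵢ−μ)²/2).
Posterior: Inv-Gamma(9.27 + 7/2, 16.39 + 26.519/2) = Inv-Gamma(12.77, 29.6495).
Mode = β/(α+1) = 29.6495/13.77 = 2.1532.

2.1532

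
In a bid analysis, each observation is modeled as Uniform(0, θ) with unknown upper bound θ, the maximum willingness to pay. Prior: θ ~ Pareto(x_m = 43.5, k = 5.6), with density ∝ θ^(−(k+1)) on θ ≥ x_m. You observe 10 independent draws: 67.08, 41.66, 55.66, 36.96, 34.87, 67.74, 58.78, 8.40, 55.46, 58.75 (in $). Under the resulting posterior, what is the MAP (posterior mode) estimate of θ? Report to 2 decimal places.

67.74

A Pareto(scale x_m, shape k) prior on the upper bound θ of Uniform(0, θ) is conjugate: posterior is Pareto(max(x_m, max xᵢ), k + n).
Sample maximum = 67.74; prior scale x_m = 43.5 → posterior scale = max = 67.74.
Posterior shape = 5.6 + 10 = 15.6.
The Pareto density is decreasing on [x_m, ∞), so the mode is x_m = 67.74.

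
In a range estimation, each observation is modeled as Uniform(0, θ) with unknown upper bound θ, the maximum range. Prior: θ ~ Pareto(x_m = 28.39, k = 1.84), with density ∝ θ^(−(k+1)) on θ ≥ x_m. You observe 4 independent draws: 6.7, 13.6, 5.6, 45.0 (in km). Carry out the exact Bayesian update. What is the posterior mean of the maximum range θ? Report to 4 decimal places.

A Pareto(scale x_m, shape k) prior on the upper bound θ of Uniform(0, θ) is conjugate: posterior is Pareto(max(x_m, max xᵢ), k + n).
Sample maximum = 45.0; prior scale x_m = 28.39 → posterior scale = max = 45.00.
Posterior shape = 1.84 + 4 = 5.84.
E[θ|data] = k·x_m/(k−1) = 5.84·45.00/4.84 = 54.2975.

54.2975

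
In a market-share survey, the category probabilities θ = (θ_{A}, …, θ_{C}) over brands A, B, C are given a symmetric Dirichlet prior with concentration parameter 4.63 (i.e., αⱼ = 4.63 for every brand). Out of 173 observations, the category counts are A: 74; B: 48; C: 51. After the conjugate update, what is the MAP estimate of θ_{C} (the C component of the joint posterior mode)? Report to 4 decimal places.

0.2971

The Dirichlet prior is conjugate to the Multinomial likelihood: each posterior αⱼ = prior αⱼ + observed count nⱼ.
Posterior concentration: (78.63, 52.63, 55.63), total = 186.89.
Joint mode component: (α_{C}−1)/(Σα−K) = 54.63/183.89 = 0.2971.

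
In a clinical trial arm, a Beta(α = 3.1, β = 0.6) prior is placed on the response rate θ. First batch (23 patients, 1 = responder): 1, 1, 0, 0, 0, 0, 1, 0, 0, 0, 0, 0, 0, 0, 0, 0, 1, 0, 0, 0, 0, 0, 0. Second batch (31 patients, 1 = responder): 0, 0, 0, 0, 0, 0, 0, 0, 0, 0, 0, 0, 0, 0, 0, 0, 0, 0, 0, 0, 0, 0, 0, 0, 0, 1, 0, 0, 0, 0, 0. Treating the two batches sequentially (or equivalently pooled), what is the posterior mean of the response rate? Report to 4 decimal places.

0.1404

The Beta prior is conjugate to a Binomial/Bernoulli likelihood; the update adds successes to α and failures to β.
After batch 1: Beta(3.1+4, 0.6+19) = Beta(7.1, 19.6).
After batch 2: Beta(7.1+1, 19.6+30) = Beta(8.1, 49.6).
Posterior mean = α/(α+β) = 8.1/57.7 = 0.1404.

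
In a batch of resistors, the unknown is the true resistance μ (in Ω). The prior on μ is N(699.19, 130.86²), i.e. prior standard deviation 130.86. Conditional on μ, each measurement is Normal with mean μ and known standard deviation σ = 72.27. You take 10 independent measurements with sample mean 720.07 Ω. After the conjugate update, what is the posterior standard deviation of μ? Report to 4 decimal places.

22.5130

For Normal data with known variance σ², a Normal(μ₀, σ₀²) prior on μ is conjugate. Posterior precision = 1/σ₀² + n/σ²; posterior mean is the precision-weighted average of μ₀ and x̄.
σ₀² = 130.86² = 17124.3396, σ² = 72.27² = 5222.9529; σ² + n·σ₀² = 5222.9529 + 10·17124.3396 = 176466.3489.
Posterior precision = 1/σ₀² + n/σ² = 1/17124.3396 + 10/5222.9529 = (σ² + n·σ₀²)/(σ₀²σ²) = 176466.3489/(17124.3396·5222.9529); posterior variance σₙ² = σ₀²σ²/(σ² + n·σ₀²) = 17124.3396·5222.9529/176466.3489 = 506.836684.
Posterior SD = √σₙ² = √(17124.3396·5222.9529/176466.3489) = 22.5130.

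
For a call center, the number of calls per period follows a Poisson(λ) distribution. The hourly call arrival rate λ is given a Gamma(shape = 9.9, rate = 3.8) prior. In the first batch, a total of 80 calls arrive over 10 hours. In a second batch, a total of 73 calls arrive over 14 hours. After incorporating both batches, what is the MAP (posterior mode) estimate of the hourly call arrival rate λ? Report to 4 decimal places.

5.8237

With a Gamma(shape α, rate β) prior, the Poisson likelihood is conjugate: the posterior is Gamma(α + ΣXᵢ, β + n).
After batch 1: Gamma(α+S, β+n) = Gamma(9.9+80, 3.8+10) = Gamma(89.9, 13.8).
After batch 2: Gamma(α+S, β+n) = Gamma(89.9+73, 13.8+14) = Gamma(162.9, 27.8).
Mode of Gamma(α,β) for α≥1 is (α−1)/β = 161.9/27.8 = 5.8237.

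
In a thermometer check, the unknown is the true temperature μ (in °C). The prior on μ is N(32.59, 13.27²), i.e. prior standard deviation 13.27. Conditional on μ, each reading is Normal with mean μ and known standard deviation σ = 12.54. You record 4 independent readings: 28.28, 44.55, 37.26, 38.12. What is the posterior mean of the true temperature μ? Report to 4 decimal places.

36.2381

For Normal data with known variance σ², a Normal(μ₀, σ₀²) prior on μ is conjugate. Posterior precision = 1/σ₀² + n/σ²; posterior mean is the precision-weighted average of μ₀ and x̄.
Σxᵢ = 28.28 + 44.55 + 37.26 + 38.12 = 148.21, so n·x̄ = 148.21.
σ₀² = 13.27² = 176.0929, σ² = 12.54² = 157.2516; σ² + n·σ₀² = 157.2516 + 4·176.0929 = 861.6232.
Posterior mean = (μ₀/σ₀² + n·x̄/σ²)/(1/σ₀² + n/σ²) = (σ²·μ₀ + σ₀²·n·x̄)/(σ² + n·σ₀²) = (157.2516·32.59 + 176.0929·148.21)/861.6232 = 31223.558353/861.6232 = 36.2381.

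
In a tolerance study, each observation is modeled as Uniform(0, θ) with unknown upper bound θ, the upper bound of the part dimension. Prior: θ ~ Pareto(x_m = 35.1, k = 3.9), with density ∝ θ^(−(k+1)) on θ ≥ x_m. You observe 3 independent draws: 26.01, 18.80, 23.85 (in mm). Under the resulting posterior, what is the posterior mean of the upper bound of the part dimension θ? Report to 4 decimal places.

A Pareto(scale x_m, shape k) prior on the upper bound θ of Uniform(0, θ) is conjugate: posterior is Pareto(max(x_m, max xᵢ), k + n).
Sample maximum = 26.01; prior scale x_m = 35.1 → posterior scale = max = 35.10.
Posterior shape = 3.9 + 3 = 6.9.
E[θ|data] = k·x_m/(k−1) = 6.9·35.10/5.9 = 41.0492.

41.0492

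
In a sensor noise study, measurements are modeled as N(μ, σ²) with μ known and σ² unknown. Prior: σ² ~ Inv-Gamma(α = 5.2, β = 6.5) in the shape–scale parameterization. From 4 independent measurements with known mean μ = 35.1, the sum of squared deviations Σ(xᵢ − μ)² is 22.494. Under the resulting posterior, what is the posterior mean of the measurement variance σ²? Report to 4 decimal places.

2.8624

With known mean μ and an Inverse-Gamma(α, β) prior on σ², the Normal likelihood is conjugate: posterior is Inv-Gamma(α + n/2, β + Σ(xᵢ−μ)²/2).
Posterior: Inv-Gamma(5.2 + 4/2, 6.5 + 22.494/2) = Inv-Gamma(7.20, 17.7470).
E[σ²|data] = β/(α−1) = 17.7470/6.20 = 2.8624.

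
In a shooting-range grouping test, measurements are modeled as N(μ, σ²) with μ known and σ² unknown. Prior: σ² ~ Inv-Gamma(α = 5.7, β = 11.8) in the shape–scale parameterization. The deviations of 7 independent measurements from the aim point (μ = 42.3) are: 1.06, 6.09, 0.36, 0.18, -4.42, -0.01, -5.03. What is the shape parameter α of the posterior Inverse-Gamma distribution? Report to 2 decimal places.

With known mean μ and an Inverse-Gamma(α, β) prior on σ², the Normal likelihood is conjugate: posterior is Inv-Gamma(α + n/2, β + Σ(xᵢ−μ)²/2).
Σ(xᵢ−μ)² = (1.06)² + (6.09)² + (0.36)² + (0.18)² + (-4.42)² + (-0.01)² + (-5.03)² = 83.2111.
Posterior: Inv-Gamma(5.7 + 7/2, 11.8 + 83.2111/2) = Inv-Gamma(9.20, 53.40555).
Posterior α = 9.20.

9.20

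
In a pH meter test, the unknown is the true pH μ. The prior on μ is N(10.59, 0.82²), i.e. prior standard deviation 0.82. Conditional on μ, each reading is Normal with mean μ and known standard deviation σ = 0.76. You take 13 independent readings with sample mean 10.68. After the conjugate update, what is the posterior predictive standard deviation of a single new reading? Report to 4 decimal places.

For Normal data with known variance σ², a Normal(μ₀, σ₀²) prior on μ is conjugate. Posterior precision = 1/σ₀² + n/σ²; posterior mean is the precision-weighted average of μ₀ and x̄.
σ₀² = 0.82² = 0.6724, σ² = 0.76² = 0.5776; σ² + n·σ₀² = 0.5776 + 13·0.6724 = 9.3188.
Posterior precision = 1/σ₀² + n/σ² = 1/0.6724 + 13/0.5776 = (σ² + n·σ₀²)/(σ₀²σ²) = 9.3188/(0.6724·0.5776); posterior variance σₙ² = σ₀²σ²/(σ² + n·σ₀²) = 0.6724·0.5776/9.3188 = 0.041677.
Predictive variance for one new observation = σₙ² + σ² = 0.6724·0.5776/9.3188 + 0.5776 = σ²·(σ₀² + 9.3188)/9.3188 = 0.5776·9.9912/9.3188 = 0.619277; SD = √(0.5776·9.9912/9.3188) = 0.7869.

0.7869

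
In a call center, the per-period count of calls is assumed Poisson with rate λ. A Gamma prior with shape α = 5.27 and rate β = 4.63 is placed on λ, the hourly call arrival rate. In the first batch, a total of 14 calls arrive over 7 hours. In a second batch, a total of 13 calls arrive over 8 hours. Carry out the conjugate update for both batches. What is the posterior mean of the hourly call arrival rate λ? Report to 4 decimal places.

With a Gamma(shape α, rate β) prior, the Poisson likelihood is conjugate: the posterior is Gamma(α + ΣXᵢ, β + n).
After batch 1: Gamma(α+S, β+n) = Gamma(5.27+14, 4.63+7) = Gamma(19.27, 11.63).
After batch 2: Gamma(α+S, β+n) = Gamma(19.27+13, 11.63+8) = Gamma(32.27, 19.63).
Posterior mean = α/β = 32.27/19.63 = 1.6439.

1.6439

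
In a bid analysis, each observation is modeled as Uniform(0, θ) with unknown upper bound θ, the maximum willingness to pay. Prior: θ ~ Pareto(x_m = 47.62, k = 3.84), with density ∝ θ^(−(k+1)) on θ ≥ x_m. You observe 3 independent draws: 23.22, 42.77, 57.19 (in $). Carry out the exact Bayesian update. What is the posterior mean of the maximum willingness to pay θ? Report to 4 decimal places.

66.9828

A Pareto(scale x_m, shape k) prior on the upper bound θ of Uniform(0, θ) is conjugate: posterior is Pareto(max(x_m, max xᵢ), k + n).
Sample maximum = 57.19; prior scale x_m = 47.62 → posterior scale = max = 57.19.
Posterior shape = 3.84 + 3 = 6.84.
E[θ|data] = k·x_m/(k−1) = 6.84·57.19/5.84 = 66.9828.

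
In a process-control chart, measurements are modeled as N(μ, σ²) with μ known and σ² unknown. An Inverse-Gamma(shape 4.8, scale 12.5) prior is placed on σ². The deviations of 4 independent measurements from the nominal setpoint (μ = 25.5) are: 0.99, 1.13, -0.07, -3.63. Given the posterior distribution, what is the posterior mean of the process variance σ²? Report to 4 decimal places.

3.4861

With known mean μ and an Inverse-Gamma(α, β) prior on σ², the Normal likelihood is conjugate: posterior is Inv-Gamma(α + n/2, β + Σ(xᵢ−μ)²/2).
Σ(xᵢ−μ)² = (0.99)² + (1.13)² + (-0.07)² + (-3.63)² = 15.4388.
Posterior: Inv-Gamma(4.8 + 4/2, 12.5 + 15.4388/2) = Inv-Gamma(6.80, 20.21940).
E[σ²|data] = β/(α−1) = 20.21940/5.80 = 3.4861.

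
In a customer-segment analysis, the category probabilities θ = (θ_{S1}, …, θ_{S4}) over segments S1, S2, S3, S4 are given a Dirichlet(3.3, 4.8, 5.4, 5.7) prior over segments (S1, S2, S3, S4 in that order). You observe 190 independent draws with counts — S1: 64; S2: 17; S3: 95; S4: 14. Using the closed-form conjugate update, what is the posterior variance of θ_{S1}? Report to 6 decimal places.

0.001038

The Dirichlet prior is conjugate to the Multinomial likelihood: each posterior αⱼ = prior αⱼ + observed count nⱼ.
Posterior concentration: (67.3, 21.8, 100.4, 19.7), total = 209.2.
Var[θ_j] = α_j(Σα−α_j)/((Σα)²(Σα+1)) = 67.3·141.9/(209.2²·210.2) = 0.001038.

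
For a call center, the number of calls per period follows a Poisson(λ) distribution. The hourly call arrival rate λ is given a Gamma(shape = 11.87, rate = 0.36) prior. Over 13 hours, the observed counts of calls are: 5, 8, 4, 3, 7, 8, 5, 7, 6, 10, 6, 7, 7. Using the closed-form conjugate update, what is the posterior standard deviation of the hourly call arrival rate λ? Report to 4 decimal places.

0.7291

With a Gamma(shape α, rate β) prior, the Poisson likelihood is conjugate: the posterior is Gamma(α + ΣXᵢ, β + n).
Sum of counts S = 83 over n = 13 hours.
Posterior: Gamma(α+S, β+n) = Gamma(11.87+83, 0.36+13) = Gamma(94.87, 13.36).
SD = √α/β = √94.87/13.36 = 0.7291.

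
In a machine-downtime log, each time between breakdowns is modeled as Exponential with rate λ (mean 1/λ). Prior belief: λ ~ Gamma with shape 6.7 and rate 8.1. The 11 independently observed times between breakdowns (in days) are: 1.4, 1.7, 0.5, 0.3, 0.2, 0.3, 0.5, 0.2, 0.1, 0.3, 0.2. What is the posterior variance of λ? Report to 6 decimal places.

0.092943

With a Gamma(shape α, rate β) prior on the exponential rate λ, the posterior after n observations with total T = Σxᵢ is Gamma(α+n, β+T).
Sum of observations T = 5.7 days; n = 11.
Posterior: Gamma(6.7+11, 8.1+5.7) = Gamma(17.7, 13.8).
Var = α/β² = 0.092943.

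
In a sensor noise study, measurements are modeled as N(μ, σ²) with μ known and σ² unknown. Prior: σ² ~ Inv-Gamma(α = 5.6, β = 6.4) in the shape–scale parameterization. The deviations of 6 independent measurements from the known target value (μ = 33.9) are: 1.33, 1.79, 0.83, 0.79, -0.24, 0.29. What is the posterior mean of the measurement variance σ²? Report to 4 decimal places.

With known mean μ and an Inverse-Gamma(α, β) prior on σ², the Normal likelihood is conjugate: posterior is Inv-Gamma(α + n/2, β + Σ(xᵢ−μ)²/2).
Σ(xᵢ−μ)² = (1.33)² + (1.79)² + (0.83)² + (0.79)² + (-0.24)² + (0.29)² = 6.4277.
Posterior: Inv-Gamma(5.6 + 6/2, 6.4 + 6.4277/2) = Inv-Gamma(8.60, 9.61385).
E[σ²|data] = β/(α−1) = 9.61385/7.60 = 1.2650.

1.2650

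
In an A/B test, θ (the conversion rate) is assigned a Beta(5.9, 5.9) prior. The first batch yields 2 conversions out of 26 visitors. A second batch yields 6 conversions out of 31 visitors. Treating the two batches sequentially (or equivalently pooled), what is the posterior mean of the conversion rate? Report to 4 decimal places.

The Beta prior is conjugate to a Binomial/Bernoulli likelihood; the update adds successes to α and failures to β.
After batch 1: Beta(5.9+2, 5.9+24) = Beta(7.9, 29.9).
After batch 2: Beta(7.9+6, 29.9+25) = Beta(13.9, 54.9).
Posterior mean = α/(α+β) = 13.9/68.8 = 0.2020.

0.2020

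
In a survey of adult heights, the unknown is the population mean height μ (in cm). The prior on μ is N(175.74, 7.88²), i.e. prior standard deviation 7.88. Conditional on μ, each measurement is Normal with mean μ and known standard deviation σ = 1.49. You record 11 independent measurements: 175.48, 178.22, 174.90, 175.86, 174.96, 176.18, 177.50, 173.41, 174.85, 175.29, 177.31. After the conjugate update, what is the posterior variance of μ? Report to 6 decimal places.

0.201173

For Normal data with known variance σ², a Normal(μ₀, σ₀²) prior on μ is conjugate. Posterior precision = 1/σ₀² + n/σ²; posterior mean is the precision-weighted average of μ₀ and x̄.
σ₀² = 7.88² = 62.0944, σ² = 1.49² = 2.2201; σ² + n·σ₀² = 2.2201 + 11·62.0944 = 685.2585.
Posterior precision = 1/σ₀² + n/σ² = 1/62.0944 + 11/2.2201 = (σ² + n·σ₀²)/(σ₀²σ²) = 685.2585/(62.0944·2.2201); posterior variance σₙ² = σ₀²σ²/(σ² + n·σ₀²) = 62.0944·2.2201/685.2585 = 0.201173.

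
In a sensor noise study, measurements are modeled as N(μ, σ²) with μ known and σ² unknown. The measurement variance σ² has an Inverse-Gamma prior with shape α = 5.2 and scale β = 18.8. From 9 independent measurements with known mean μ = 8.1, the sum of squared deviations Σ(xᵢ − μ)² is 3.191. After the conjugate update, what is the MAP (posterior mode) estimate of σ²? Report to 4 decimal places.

1.9061

With known mean μ and an Inverse-Gamma(α, β) prior on σ², the Normal likelihood is conjugate: posterior is Inv-Gamma(α + n/2, β + Σ(xᵢ−μ)²/2).
Posterior: Inv-Gamma(5.2 + 9/2, 18.8 + 3.191/2) = Inv-Gamma(9.70, 20.3955).
Mode = β/(α+1) = 20.3955/10.70 = 1.9061.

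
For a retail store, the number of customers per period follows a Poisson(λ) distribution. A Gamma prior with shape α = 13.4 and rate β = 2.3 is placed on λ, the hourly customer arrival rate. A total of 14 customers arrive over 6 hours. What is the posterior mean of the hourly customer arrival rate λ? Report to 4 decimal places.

3.3012

With a Gamma(shape α, rate β) prior, the Poisson likelihood is conjugate: the posterior is Gamma(α + ΣXᵢ, β + n).
Posterior: Gamma(α+S, β+n) = Gamma(13.4+14, 2.3+6) = Gamma(27.4, 8.3).
Posterior mean = α/β = 27.4/8.3 = 3.3012.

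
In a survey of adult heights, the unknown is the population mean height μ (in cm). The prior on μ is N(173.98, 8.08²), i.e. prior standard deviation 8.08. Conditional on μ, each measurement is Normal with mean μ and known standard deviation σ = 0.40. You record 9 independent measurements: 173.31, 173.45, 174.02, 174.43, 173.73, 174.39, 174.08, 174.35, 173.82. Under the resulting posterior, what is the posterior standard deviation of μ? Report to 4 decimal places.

0.1333

For Normal data with known variance σ², a Normal(μ₀, σ₀²) prior on μ is conjugate. Posterior precision = 1/σ₀² + n/σ²; posterior mean is the precision-weighted average of μ₀ and x̄.
σ₀² = 8.08² = 65.2864, σ² = 0.40² = 0.16; σ² + n·σ₀² = 0.16 + 9·65.2864 = 587.7376.
Posterior precision = 1/σ₀² + n/σ² = 1/65.2864 + 9/0.16 = (σ² + n·σ₀²)/(σ₀²σ²) = 587.7376/(65.2864·0.16); posterior variance σₙ² = σ₀²σ²/(σ² + n·σ₀²) = 65.2864·0.16/587.7376 = 0.017773.
Posterior SD = √σₙ² = √(65.2864·0.16/587.7376) = 0.1333.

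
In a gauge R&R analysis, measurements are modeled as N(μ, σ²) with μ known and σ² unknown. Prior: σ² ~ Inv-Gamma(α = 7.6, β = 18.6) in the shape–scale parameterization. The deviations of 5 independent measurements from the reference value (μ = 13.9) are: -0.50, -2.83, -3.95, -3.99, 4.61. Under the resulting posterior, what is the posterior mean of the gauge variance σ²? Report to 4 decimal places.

5.3975

With known mean μ and an Inverse-Gamma(α, β) prior on σ², the Normal likelihood is conjugate: posterior is Inv-Gamma(α + n/2, β + Σ(xᵢ−μ)²/2).
Σ(xᵢ−μ)² = (-0.50)² + (-2.83)² + (-3.95)² + (-3.99)² + (4.61)² = 61.0336.
Posterior: Inv-Gamma(7.6 + 5/2, 18.6 + 61.0336/2) = Inv-Gamma(10.10, 49.11680).
E[σ²|data] = β/(α−1) = 49.11680/9.10 = 5.3975.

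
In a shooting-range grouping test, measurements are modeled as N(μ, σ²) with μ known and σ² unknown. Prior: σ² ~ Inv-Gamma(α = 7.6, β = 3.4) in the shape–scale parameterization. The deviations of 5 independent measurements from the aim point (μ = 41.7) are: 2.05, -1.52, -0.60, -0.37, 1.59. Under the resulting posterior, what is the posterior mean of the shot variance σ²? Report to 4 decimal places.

0.8977

With known mean μ and an Inverse-Gamma(α, β) prior on σ², the Normal likelihood is conjugate: posterior is Inv-Gamma(α + n/2, β + Σ(xᵢ−μ)²/2).
Σ(xᵢ−μ)² = (2.05)² + (-1.52)² + (-0.60)² + (-0.37)² + (1.59)² = 9.5379.
Posterior: Inv-Gamma(7.6 + 5/2, 3.4 + 9.5379/2) = Inv-Gamma(10.10, 8.16895).
E[σ²|data] = β/(α−1) = 8.16895/9.10 = 0.8977.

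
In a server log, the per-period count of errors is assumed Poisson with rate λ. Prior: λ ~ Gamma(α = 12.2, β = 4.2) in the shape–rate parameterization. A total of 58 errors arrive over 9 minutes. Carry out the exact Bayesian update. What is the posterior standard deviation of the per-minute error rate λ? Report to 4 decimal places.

With a Gamma(shape α, rate β) prior, the Poisson likelihood is conjugate: the posterior is Gamma(α + ΣXᵢ, β + n).
Posterior: Gamma(α+S, β+n) = Gamma(12.2+58, 4.2+9) = Gamma(70.2, 13.2).
SD = √α/β = √70.2/13.2 = 0.6347.

0.6347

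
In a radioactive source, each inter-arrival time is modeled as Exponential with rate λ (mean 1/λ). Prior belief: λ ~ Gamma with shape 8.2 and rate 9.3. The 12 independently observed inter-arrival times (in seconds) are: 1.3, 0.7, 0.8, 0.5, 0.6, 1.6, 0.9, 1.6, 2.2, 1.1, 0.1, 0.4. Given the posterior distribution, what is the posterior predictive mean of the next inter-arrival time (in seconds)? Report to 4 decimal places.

1.0990

With a Gamma(shape α, rate β) prior on the exponential rate λ, the posterior after n observations with total T = Σxᵢ is Gamma(α+n, β+T).
Sum of observations T = 11.8 seconds; n = 12.
Posterior: Gamma(8.2+12, 9.3+11.8) = Gamma(20.2, 21.1).
The predictive distribution for the next observation is Lomax; its mean is β/(α−1) = 21.1/19.2 = 1.0990.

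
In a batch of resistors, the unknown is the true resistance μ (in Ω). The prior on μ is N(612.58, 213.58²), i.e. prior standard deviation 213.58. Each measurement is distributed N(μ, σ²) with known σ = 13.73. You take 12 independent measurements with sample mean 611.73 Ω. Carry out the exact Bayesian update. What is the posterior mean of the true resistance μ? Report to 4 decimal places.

611.7303

For Normal data with known variance σ², a Normal(μ₀, σ₀²) prior on μ is conjugate. Posterior precision = 1/σ₀² + n/σ²; posterior mean is the precision-weighted average of μ₀ and x̄.
n·x̄ = 12·611.73 = 7340.76.
σ₀² = 213.58² = 45616.4164, σ² = 13.73² = 188.5129; σ² + n·σ₀² = 188.5129 + 12·45616.4164 = 547585.5097.
Posterior mean = (μ₀/σ₀² + n·x̄/σ²)/(1/σ₀² + n/σ²) = (σ²·μ₀ + σ₀²·n·x̄)/(σ² + n·σ₀²) = (188.5129·612.58 + 45616.4164·7340.76)/547585.5097 = 334974644.084746/547585.5097 = 611.7303.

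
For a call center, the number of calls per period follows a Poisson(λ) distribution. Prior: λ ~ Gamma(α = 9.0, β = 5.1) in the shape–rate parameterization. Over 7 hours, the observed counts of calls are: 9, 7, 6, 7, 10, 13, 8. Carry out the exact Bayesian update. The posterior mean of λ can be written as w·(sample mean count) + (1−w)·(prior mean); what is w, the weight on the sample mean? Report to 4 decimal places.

0.5785

With a Gamma(shape α, rate β) prior, the Poisson likelihood is conjugate: the posterior is Gamma(α + ΣXᵢ, β + n).
Posterior mean = (α₀+S)/(β₀+n) = [n/(β₀+n)]·(S/n) + [β₀/(β₀+n)]·(α₀/β₀), so only n and β₀ enter the weight.
Weight on data w = n/(β₀+n) = 7/(5.1+7) = 7/12.1 = 0.5785.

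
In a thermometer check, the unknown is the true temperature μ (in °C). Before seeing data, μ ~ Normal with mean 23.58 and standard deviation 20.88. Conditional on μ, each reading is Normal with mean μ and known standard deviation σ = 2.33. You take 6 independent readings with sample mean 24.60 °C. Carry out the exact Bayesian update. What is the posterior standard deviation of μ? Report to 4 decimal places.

For Normal data with known variance σ², a Normal(μ₀, σ₀²) prior on μ is conjugate. Posterior precision = 1/σ₀² + n/σ²; posterior mean is the precision-weighted average of μ₀ and x̄.
σ₀² = 20.88² = 435.9744, σ² = 2.33² = 5.4289; σ² + n·σ₀² = 5.4289 + 6·435.9744 = 2621.2753.
Posterior precision = 1/σ₀² + n/σ² = 1/435.9744 + 6/5.4289 = (σ² + n·σ₀²)/(σ₀²σ²) = 2621.2753/(435.9744·5.4289); posterior variance σₙ² = σ₀²σ²/(σ² + n·σ₀²) = 435.9744·5.4289/2621.2753 = 0.902943.
Posterior SD = √σₙ² = √(435.9744·5.4289/2621.2753) = 0.9502.

0.9502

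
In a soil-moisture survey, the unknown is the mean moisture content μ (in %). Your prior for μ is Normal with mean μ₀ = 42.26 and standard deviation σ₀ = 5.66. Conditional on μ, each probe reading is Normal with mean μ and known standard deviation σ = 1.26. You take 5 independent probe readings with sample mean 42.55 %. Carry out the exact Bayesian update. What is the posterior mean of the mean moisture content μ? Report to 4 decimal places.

42.5472

For Normal data with known variance σ², a Normal(μ₀, σ₀²) prior on μ is conjugate. Posterior precision = 1/σ₀² + n/σ²; posterior mean is the precision-weighted average of μ₀ and x̄.
n·x̄ = 5·42.55 = 212.75.
σ₀² = 5.66² = 32.0356, σ² = 1.26² = 1.5876; σ² + n·σ₀² = 1.5876 + 5·32.0356 = 161.7656.
Posterior mean = (μ₀/σ₀² + n·x̄/σ²)/(1/σ₀² + n/σ²) = (σ²·μ₀ + σ₀²·n·x̄)/(σ² + n·σ₀²) = (1.5876·42.26 + 32.0356·212.75)/161.7656 = 6882.665876/161.7656 = 42.5472.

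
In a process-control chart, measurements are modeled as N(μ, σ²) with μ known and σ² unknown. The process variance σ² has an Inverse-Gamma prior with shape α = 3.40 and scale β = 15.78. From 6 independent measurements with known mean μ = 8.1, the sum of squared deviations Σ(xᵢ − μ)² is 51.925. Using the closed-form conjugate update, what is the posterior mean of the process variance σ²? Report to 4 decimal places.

7.7301

With known mean μ and an Inverse-Gamma(α, β) prior on σ², the Normal likelihood is conjugate: posterior is Inv-Gamma(α + n/2, β + Σ(xᵢ−μ)²/2).
Posterior: Inv-Gamma(3.40 + 6/2, 15.78 + 51.925/2) = Inv-Gamma(6.40, 41.7425).
E[σ²|data] = β/(α−1) = 41.7425/5.40 = 7.7301.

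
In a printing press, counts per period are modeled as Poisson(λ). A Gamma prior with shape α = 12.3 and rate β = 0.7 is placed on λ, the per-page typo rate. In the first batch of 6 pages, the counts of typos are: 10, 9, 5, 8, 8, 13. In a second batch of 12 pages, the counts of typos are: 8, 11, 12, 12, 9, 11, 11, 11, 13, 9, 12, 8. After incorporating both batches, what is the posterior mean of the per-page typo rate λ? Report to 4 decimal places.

With a Gamma(shape α, rate β) prior, the Poisson likelihood is conjugate: the posterior is Gamma(α + ΣXᵢ, β + n).
Batch 1: sum of counts S = 53 over n = 6 pages.
After batch 1: Gamma(α+S, β+n) = Gamma(12.3+53, 0.7+6) = Gamma(65.3, 6.7).
Batch 2: sum of counts S = 127 over n = 12 pages.
After batch 2: Gamma(α+S, β+n) = Gamma(65.3+127, 6.7+12) = Gamma(192.3, 18.7).
Posterior mean = α/β = 192.3/18.7 = 10.2834.

10.2834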